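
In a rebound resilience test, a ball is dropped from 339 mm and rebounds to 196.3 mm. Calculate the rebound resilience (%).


Resilience = h_rebound / h_drop * 100
= 196.3 / 339 * 100
= 57.9%

57.9%


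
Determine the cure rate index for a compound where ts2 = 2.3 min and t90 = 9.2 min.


CRI = 100 / (t90 - ts2)
= 100 / (9.2 - 2.3)
= 100 / 6.9
= 14.49 min^-1

14.49 min^-1


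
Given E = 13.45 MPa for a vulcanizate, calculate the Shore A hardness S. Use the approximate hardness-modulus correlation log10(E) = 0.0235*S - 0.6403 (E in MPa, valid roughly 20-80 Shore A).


log10(E) = 0.0235*S - 0.6403  =>  S = (log10(E) + 0.6403) / 0.0235
log10(13.45) = 1.128722
S = (1.128722 + 0.6403) / 0.0235 = 1.769022 / 0.0235
S = 75.3

Shore A = 75.3


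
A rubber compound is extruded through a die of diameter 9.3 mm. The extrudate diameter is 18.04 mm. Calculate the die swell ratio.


Die swell ratio = D_extrudate / D_die
= 18.04 / 9.3
= 1.94

Die swell = 1.94


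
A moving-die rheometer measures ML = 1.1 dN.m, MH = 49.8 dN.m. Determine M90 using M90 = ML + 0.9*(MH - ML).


M90 = ML + 0.9 * (MH - ML)
M90 = 1.1 + 0.9 * (49.8 - 1.1)
M90 = 1.1 + 0.9 * 48.7
M90 = 44.93 dN.m

44.93 dN.m


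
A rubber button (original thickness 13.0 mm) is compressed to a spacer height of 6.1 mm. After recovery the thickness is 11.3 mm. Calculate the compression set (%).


CS = (t0 - recovered) / (t0 - ts) * 100
= (13.0 - 11.3) / (13.0 - 6.1) * 100
= 1.7 / 6.9 * 100
= 24.6%

24.6%


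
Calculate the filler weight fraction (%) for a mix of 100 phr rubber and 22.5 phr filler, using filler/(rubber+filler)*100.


Filler % = filler / (rubber + filler) * 100
= 22.5 / (100 + 22.5) * 100
= 22.5 / 122.5 * 100
= 18.37%

18.37%


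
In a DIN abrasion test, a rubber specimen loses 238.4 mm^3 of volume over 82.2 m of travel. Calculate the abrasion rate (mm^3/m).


Rate = volume_loss / distance
= 238.4 / 82.2
= 2.9 mm^3/m

2.9 mm^3/m


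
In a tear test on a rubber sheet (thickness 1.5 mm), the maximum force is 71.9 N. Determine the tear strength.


Tear strength = force / thickness
= 71.9 / 1.5
= 47.93 N/mm

47.93 N/mm


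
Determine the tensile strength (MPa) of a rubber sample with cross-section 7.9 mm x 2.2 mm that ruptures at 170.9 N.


Area = width * thickness = 7.9 * 2.2 = 17.38 mm^2
TS = force / area = 170.9 / 17.38 = 9.83 MPa

9.83 MPa


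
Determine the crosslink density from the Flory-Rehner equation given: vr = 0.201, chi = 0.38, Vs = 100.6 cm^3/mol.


ln(1 - vr) = ln(1 - 0.201) = -0.2244
Numerator = -((-0.2244) + 0.201 + 0.38 * 0.201^2) = 0.0080
Denominator = 100.6 * (0.201^(1/3) - 0.201/2) = 48.8188
nu = 0.0080 / 48.8188 = 1.6473e-04 mol/cm^3

1.6473e-04 mol/cm^3


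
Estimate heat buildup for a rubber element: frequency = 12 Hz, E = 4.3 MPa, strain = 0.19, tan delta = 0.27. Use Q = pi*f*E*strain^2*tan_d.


Q = pi * f * E * strain^2 * tan_d
= pi * 12 * 4.3 * 0.19^2 * 0.27
= pi * 12 * 4.3 * 0.0361 * 0.27
= 1.5800

Q = 1.5800


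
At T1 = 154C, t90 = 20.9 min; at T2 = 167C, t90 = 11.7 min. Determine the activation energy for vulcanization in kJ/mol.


T1 = 427.15 K, T2 = 440.15 K
1/T1 - 1/T2 = 6.9145e-05
ln(t1/t2) = ln(20.9/11.7) = 0.5802
Ea = 8.314 * 0.5802 / 6.9145e-05 = 69758.2865 J/mol
Ea = 69.76 kJ/mol

69.76 kJ/mol


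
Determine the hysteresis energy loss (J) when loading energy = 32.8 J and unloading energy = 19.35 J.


Hysteresis loss = loading - unloading
= 32.8 - 19.35
= 13.45 J

13.45 J


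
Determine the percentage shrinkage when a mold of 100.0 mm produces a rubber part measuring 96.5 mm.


Shrinkage = (mold - part) / mold * 100
= (100.0 - 96.5) / 100.0 * 100
= 3.5 / 100.0 * 100
= 3.5%

3.5%


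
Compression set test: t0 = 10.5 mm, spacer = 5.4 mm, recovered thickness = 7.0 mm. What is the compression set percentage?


CS = (t0 - recovered) / (t0 - ts) * 100
= (10.5 - 7.0) / (10.5 - 5.4) * 100
= 3.5 / 5.1 * 100
= 68.6%

68.6%


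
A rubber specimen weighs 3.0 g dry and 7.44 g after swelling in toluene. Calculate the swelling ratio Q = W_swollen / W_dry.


Q = W_swollen / W_dry
Q = 7.44 / 3.0
Q = 2.48

Q = 2.48


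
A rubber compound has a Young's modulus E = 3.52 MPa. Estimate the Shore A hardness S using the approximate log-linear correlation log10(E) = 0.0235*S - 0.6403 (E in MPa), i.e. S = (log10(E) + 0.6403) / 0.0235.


log10(E) = 0.0235*S - 0.6403  =>  S = (log10(E) + 0.6403) / 0.0235
log10(3.52) = 0.546543
S = (0.546543 + 0.6403) / 0.0235 = 1.186843 / 0.0235
S = 50.5

Shore A = 50.5


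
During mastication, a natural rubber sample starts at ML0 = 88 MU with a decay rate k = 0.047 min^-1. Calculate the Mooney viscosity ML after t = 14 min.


ML = ML0 * exp(-k * t)
ML = 88 * exp(-0.047 * 14)
ML = 88 * 0.5179
ML = 45.57 MU

45.57 MU


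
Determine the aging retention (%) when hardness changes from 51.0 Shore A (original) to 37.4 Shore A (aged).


Retention = aged / original * 100
= 37.4 / 51.0 * 100
= 73.3%

73.3%


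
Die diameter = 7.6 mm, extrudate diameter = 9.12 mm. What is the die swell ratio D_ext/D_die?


Die swell ratio = D_extrudate / D_die
= 9.12 / 7.6
= 1.2

Die swell = 1.2


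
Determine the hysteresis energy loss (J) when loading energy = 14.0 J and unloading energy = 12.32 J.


Hysteresis loss = loading - unloading
= 14.0 - 12.32
= 1.68 J

1.68 J


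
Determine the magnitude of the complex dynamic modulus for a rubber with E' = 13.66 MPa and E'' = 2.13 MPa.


|E*| = sqrt(E'^2 + E''^2)
= sqrt(13.66^2 + 2.13^2)
= sqrt(186.5956 + 4.5369)
= 13.825 MPa

13.825 MPa


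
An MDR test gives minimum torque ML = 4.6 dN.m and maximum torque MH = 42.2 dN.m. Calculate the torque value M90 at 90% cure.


M90 = ML + 0.9 * (MH - ML)
M90 = 4.6 + 0.9 * (42.2 - 4.6)
M90 = 4.6 + 0.9 * 37.6
M90 = 38.44 dN.m

38.44 dN.m


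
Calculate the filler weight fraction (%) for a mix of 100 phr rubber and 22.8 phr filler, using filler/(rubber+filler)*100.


Filler % = filler / (rubber + filler) * 100
= 22.8 / (100 + 22.8) * 100
= 22.8 / 122.8 * 100
= 18.57%

18.57%


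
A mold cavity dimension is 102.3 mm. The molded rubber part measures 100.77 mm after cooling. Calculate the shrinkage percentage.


Shrinkage = (mold - part) / mold * 100
= (102.3 - 100.77) / 102.3 * 100
= 1.53 / 102.3 * 100
= 1.5%

1.5%


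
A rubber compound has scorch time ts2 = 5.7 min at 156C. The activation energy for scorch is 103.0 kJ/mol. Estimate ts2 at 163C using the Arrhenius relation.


Convert temperatures: T1 = 156 + 273.15 = 429.15 K, T2 = 163 + 273.15 = 436.15 K
ts2_new = 5.7 * exp(103000 / 8.314 * (1/436.15 - 1/429.15))
1/T2 - 1/T1 = -3.7398e-05
ts2_new = 3.59 min

3.59 min


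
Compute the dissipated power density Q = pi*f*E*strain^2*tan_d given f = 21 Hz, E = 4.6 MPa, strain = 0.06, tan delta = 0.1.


Q = pi * f * E * strain^2 * tan_d
= pi * 21 * 4.6 * 0.06^2 * 0.1
= pi * 21 * 4.6 * 0.0036 * 0.1
= 0.1093

Q = 0.1093


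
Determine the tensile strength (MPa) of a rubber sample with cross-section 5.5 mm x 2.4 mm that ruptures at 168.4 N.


Area = width * thickness = 5.5 * 2.4 = 13.2 mm^2
TS = force / area = 168.4 / 13.2 = 12.76 MPa

12.76 MPa


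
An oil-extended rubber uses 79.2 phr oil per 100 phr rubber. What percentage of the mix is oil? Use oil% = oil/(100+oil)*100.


Oil % = oil / (100 + oil) * 100
= 79.2 / (100 + 79.2) * 100
= 79.2 / 179.2 * 100
= 44.2%

44.2%


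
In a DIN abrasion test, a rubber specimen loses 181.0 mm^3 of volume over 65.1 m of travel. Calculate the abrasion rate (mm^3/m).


Rate = volume_loss / distance
= 181.0 / 65.1
= 2.78 mm^3/m

2.78 mm^3/m


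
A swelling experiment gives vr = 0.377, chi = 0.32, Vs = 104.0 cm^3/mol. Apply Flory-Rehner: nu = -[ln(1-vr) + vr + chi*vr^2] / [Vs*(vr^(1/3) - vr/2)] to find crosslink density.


ln(1 - vr) = ln(1 - 0.377) = -0.4732
Numerator = -((-0.4732) + 0.377 + 0.32 * 0.377^2) = 0.0507
Denominator = 104.0 * (0.377^(1/3) - 0.377/2) = 55.5261
nu = 0.0507 / 55.5261 = 9.1358e-04 mol/cm^3

9.1358e-04 mol/cm^3


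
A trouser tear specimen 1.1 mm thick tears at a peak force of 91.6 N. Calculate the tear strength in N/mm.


Tear strength = force / thickness
= 91.6 / 1.1
= 83.27 N/mm

83.27 N/mm


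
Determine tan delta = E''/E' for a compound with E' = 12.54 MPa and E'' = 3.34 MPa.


tan delta = E'' / E'
= 3.34 / 12.54
= 0.2663

tan delta = 0.2663


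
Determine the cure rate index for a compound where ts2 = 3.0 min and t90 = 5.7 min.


CRI = 100 / (t90 - ts2)
= 100 / (5.7 - 3.0)
= 100 / 2.7
= 37.04 min^-1

37.04 min^-1


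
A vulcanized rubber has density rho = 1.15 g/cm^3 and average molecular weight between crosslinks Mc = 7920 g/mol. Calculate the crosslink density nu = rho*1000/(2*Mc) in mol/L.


nu = rho * 1000 / (2 * Mc)
nu = 1.15 * 1000 / (2 * 7920)
nu = 1150.0 / 15840
nu = 0.0726 mol/L

0.0726 mol/L


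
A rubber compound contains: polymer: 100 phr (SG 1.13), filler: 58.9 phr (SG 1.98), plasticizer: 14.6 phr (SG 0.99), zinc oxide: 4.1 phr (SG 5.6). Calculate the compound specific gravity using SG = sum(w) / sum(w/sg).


Sum of weights = 177.6
Volume contributions:
  polymer: 100/1.13 = 88.4956
  filler: 58.9/1.98 = 29.7475
  plasticizer: 14.6/0.99 = 14.7475
  zinc oxide: 4.1/5.6 = 0.7321
Sum of volumes = 133.7227
SG = 177.6 / 133.7227 = 1.328

SG = 1.328


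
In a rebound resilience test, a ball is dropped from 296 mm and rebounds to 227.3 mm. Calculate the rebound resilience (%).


Resilience = h_rebound / h_drop * 100
= 227.3 / 296 * 100
= 76.8%

76.8%


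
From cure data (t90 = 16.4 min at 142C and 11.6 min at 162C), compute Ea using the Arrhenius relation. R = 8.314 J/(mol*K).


T1 = 415.15 K, T2 = 435.15 K
1/T1 - 1/T2 = 1.1071e-04
ln(t1/t2) = ln(16.4/11.6) = 0.3463
Ea = 8.314 * 0.3463 / 1.1071e-04 = 26004.3944 J/mol
Ea = 26.0 kJ/mol

26.0 kJ/mol


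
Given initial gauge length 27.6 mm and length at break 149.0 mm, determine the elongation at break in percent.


Elongation = (Lf - L0) / L0 * 100
= (149.0 - 27.6) / 27.6 * 100
= 121.4 / 27.6 * 100
= 439.9%

439.9%


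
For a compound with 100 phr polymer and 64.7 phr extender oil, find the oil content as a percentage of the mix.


Oil % = oil / (100 + oil) * 100
= 64.7 / (100 + 64.7) * 100
= 64.7 / 164.7 * 100
= 39.28%

39.28%


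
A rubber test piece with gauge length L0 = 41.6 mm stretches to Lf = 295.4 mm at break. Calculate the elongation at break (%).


Elongation = (Lf - L0) / L0 * 100
= (295.4 - 41.6) / 41.6 * 100
= 253.8 / 41.6 * 100
= 610.1%

610.1%


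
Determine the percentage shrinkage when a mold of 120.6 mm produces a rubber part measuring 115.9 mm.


Shrinkage = (mold - part) / mold * 100
= (120.6 - 115.9) / 120.6 * 100
= 4.7 / 120.6 * 100
= 3.9%

3.9%


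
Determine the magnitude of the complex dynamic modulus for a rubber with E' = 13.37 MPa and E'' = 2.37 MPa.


|E*| = sqrt(E'^2 + E''^2)
= sqrt(13.37^2 + 2.37^2)
= sqrt(178.7569 + 5.6169)
= 13.578 MPa

13.578 MPa


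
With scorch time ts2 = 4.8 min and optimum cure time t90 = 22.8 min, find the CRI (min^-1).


CRI = 100 / (t90 - ts2)
= 100 / (22.8 - 4.8)
= 100 / 18.0
= 5.56 min^-1

5.56 min^-1


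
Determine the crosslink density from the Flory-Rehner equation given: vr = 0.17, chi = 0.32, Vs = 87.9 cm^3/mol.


ln(1 - vr) = ln(1 - 0.17) = -0.1863
Numerator = -((-0.1863) + 0.17 + 0.32 * 0.17^2) = 0.0071
Denominator = 87.9 * (0.17^(1/3) - 0.17/2) = 41.2221
nu = 0.0071 / 41.2221 = 1.7179e-04 mol/cm^3

1.7179e-04 mol/cm^3


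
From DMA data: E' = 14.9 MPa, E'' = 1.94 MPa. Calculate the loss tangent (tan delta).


tan delta = E'' / E'
= 1.94 / 14.9
= 0.1302

tan delta = 0.1302


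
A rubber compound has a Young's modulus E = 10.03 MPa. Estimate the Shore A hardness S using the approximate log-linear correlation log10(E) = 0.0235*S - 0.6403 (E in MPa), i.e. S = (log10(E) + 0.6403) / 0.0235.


log10(E) = 0.0235*S - 0.6403  =>  S = (log10(E) + 0.6403) / 0.0235
log10(10.03) = 1.001301
S = (1.001301 + 0.6403) / 0.0235 = 1.641601 / 0.0235
S = 69.9

Shore A = 69.9


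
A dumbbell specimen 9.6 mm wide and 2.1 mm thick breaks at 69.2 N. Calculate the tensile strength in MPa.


Area = width * thickness = 9.6 * 2.1 = 20.16 mm^2
TS = force / area = 69.2 / 20.16 = 3.43 MPa

3.43 MPa


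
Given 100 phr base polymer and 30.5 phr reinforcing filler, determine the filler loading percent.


Filler % = filler / (rubber + filler) * 100
= 30.5 / (100 + 30.5) * 100
= 30.5 / 130.5 * 100
= 23.37%

23.37%


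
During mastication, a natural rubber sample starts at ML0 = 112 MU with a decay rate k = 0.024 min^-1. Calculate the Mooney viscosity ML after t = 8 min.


ML = ML0 * exp(-k * t)
ML = 112 * exp(-0.024 * 8)
ML = 112 * 0.8253
ML = 92.43 MU

92.43 MU


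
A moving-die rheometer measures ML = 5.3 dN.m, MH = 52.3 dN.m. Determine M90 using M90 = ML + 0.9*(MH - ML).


M90 = ML + 0.9 * (MH - ML)
M90 = 5.3 + 0.9 * (52.3 - 5.3)
M90 = 5.3 + 0.9 * 47.0
M90 = 47.6 dN.m

47.6 dN.m


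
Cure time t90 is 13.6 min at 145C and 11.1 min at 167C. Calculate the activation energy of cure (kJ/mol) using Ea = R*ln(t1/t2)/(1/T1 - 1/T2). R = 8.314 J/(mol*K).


T1 = 418.15 K, T2 = 440.15 K
1/T1 - 1/T2 = 1.1953e-04
ln(t1/t2) = ln(13.6/11.1) = 0.2031
Ea = 8.314 * 0.2031 / 1.1953e-04 = 14128.0704 J/mol
Ea = 14.13 kJ/mol

14.13 kJ/mol


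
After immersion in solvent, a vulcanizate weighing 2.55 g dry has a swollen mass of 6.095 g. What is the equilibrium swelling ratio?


Q = W_swollen / W_dry
Q = 6.095 / 2.55
Q = 2.39

Q = 2.39


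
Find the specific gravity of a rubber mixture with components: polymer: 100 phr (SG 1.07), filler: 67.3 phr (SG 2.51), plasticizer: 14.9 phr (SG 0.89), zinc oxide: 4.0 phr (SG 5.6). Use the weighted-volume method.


Sum of weights = 186.2
Volume contributions:
  polymer: 100/1.07 = 93.4579
  filler: 67.3/2.51 = 26.8127
  plasticizer: 14.9/0.89 = 16.7416
  zinc oxide: 4.0/5.6 = 0.7143
Sum of volumes = 137.7266
SG = 186.2 / 137.7266 = 1.352

SG = 1.352


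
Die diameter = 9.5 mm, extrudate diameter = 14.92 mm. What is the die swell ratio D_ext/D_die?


Die swell ratio = D_extrudate / D_die
= 14.92 / 9.5
= 1.571

Die swell = 1.571


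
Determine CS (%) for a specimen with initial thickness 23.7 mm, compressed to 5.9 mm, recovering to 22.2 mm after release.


CS = (t0 - recovered) / (t0 - ts) * 100
= (23.7 - 22.2) / (23.7 - 5.9) * 100
= 1.5 / 17.8 * 100
= 8.4%

8.4%


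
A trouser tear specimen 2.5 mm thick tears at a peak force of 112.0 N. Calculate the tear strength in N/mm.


Tear strength = force / thickness
= 112.0 / 2.5
= 44.8 N/mm

44.8 N/mm


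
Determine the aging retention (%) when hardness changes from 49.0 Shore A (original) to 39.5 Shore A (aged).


Retention = aged / original * 100
= 39.5 / 49.0 * 100
= 80.6%

80.6%


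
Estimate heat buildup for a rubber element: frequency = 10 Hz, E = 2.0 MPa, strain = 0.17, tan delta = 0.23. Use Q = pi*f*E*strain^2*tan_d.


Q = pi * f * E * strain^2 * tan_d
= pi * 10 * 2.0 * 0.17^2 * 0.23
= pi * 10 * 2.0 * 0.0289 * 0.23
= 0.4176

Q = 0.4176


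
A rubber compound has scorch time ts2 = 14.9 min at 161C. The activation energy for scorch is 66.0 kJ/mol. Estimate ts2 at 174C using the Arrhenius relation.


Convert temperatures: T1 = 161 + 273.15 = 434.15 K, T2 = 174 + 273.15 = 447.15 K
ts2_new = 14.9 * exp(66000 / 8.314 * (1/447.15 - 1/434.15))
1/T2 - 1/T1 = -6.6965e-05
ts2_new = 8.76 min

8.76 min


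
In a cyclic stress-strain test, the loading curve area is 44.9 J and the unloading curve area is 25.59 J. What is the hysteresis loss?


Hysteresis loss = loading - unloading
= 44.9 - 25.59
= 19.31 J

19.31 J


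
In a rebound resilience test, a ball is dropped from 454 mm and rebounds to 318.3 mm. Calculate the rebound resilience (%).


Resilience = h_rebound / h_drop * 100
= 318.3 / 454 * 100
= 70.1%

70.1%


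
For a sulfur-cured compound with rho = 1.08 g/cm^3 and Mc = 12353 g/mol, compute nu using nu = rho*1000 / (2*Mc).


nu = rho * 1000 / (2 * Mc)
nu = 1.08 * 1000 / (2 * 12353)
nu = 1080.0 / 24706
nu = 0.0437 mol/L

0.0437 mol/L


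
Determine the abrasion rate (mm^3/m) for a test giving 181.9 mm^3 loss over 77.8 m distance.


Rate = volume_loss / distance
= 181.9 / 77.8
= 2.338 mm^3/m

2.338 mm^3/m


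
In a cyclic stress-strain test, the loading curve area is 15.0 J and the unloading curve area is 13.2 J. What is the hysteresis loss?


Hysteresis loss = loading - unloading
= 15.0 - 13.2
= 1.8 J

1.8 J


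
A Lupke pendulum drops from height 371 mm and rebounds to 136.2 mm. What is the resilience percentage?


Resilience = h_rebound / h_drop * 100
= 136.2 / 371 * 100
= 36.7%

36.7%


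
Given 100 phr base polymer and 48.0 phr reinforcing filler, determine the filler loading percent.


Filler % = filler / (rubber + filler) * 100
= 48.0 / (100 + 48.0) * 100
= 48.0 / 148.0 * 100
= 32.43%

32.43%


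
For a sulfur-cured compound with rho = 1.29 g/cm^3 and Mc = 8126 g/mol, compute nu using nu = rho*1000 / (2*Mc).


nu = rho * 1000 / (2 * Mc)
nu = 1.29 * 1000 / (2 * 8126)
nu = 1290.0 / 16252
nu = 0.0794 mol/L

0.0794 mol/L


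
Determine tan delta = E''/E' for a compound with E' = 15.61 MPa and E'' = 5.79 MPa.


tan delta = E'' / E'
= 5.79 / 15.61
= 0.3709

tan delta = 0.3709


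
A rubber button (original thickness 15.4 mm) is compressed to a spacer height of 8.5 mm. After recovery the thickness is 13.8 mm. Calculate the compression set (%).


CS = (t0 - recovered) / (t0 - ts) * 100
= (15.4 - 13.8) / (15.4 - 8.5) * 100
= 1.6 / 6.9 * 100
= 23.2%

23.2%


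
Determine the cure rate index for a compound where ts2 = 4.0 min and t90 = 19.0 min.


CRI = 100 / (t90 - ts2)
= 100 / (19.0 - 4.0)
= 100 / 15.0
= 6.67 min^-1

6.67 min^-1


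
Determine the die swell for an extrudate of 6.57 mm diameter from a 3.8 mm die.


Die swell ratio = D_extrudate / D_die
= 6.57 / 3.8
= 1.729

Die swell = 1.729


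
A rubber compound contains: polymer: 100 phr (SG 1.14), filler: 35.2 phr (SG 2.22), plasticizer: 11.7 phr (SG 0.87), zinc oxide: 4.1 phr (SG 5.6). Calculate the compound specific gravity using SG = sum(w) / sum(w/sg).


Sum of weights = 151.0
Volume contributions:
  polymer: 100/1.14 = 87.7193
  filler: 35.2/2.22 = 15.8559
  plasticizer: 11.7/0.87 = 13.4483
  zinc oxide: 4.1/5.6 = 0.7321
Sum of volumes = 117.7556
SG = 151.0 / 117.7556 = 1.282

SG = 1.282


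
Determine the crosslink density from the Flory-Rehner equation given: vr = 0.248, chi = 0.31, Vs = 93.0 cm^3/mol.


ln(1 - vr) = ln(1 - 0.248) = -0.2850
Numerator = -((-0.2850) + 0.248 + 0.31 * 0.248^2) = 0.0180
Denominator = 93.0 * (0.248^(1/3) - 0.248/2) = 46.8977
nu = 0.0180 / 46.8977 = 3.8281e-04 mol/cm^3

3.8281e-04 mol/cm^3


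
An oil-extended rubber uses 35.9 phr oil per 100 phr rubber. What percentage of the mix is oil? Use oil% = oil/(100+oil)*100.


Oil % = oil / (100 + oil) * 100
= 35.9 / (100 + 35.9) * 100
= 35.9 / 135.9 * 100
= 26.42%

26.42%


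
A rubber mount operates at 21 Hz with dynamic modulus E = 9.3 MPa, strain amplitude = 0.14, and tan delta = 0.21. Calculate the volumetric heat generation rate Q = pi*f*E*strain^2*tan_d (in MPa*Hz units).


Q = pi * f * E * strain^2 * tan_d
= pi * 21 * 9.3 * 0.14^2 * 0.21
= pi * 21 * 9.3 * 0.0196 * 0.21
= 2.5254

Q = 2.5254


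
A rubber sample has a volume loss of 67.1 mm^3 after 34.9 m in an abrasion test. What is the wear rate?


Rate = volume_loss / distance
= 67.1 / 34.9
= 1.923 mm^3/m

1.923 mm^3/m


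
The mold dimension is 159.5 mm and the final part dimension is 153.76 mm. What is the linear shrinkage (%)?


Shrinkage = (mold - part) / mold * 100
= (159.5 - 153.76) / 159.5 * 100
= 5.74 / 159.5 * 100
= 3.6%

3.6%


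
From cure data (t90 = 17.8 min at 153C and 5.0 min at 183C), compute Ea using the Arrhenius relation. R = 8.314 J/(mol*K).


T1 = 426.15 K, T2 = 456.15 K
1/T1 - 1/T2 = 1.5433e-04
ln(t1/t2) = ln(17.8/5.0) = 1.2698
Ea = 8.314 * 1.2698 / 1.5433e-04 = 68403.8846 J/mol
Ea = 68.4 kJ/mol

68.4 kJ/mol


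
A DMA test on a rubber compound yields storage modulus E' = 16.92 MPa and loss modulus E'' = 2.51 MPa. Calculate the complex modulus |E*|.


|E*| = sqrt(E'^2 + E''^2)
= sqrt(16.92^2 + 2.51^2)
= sqrt(286.2864 + 6.3001)
= 17.105 MPa

17.105 MPa


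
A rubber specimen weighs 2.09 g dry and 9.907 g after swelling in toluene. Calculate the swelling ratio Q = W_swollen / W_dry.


Q = W_swollen / W_dry
Q = 9.907 / 2.09
Q = 4.74

Q = 4.74


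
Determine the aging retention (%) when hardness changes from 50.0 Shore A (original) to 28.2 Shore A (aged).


Retention = aged / original * 100
= 28.2 / 50.0 * 100
= 56.4%

56.4%


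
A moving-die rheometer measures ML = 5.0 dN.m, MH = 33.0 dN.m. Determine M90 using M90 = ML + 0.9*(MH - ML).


M90 = ML + 0.9 * (MH - ML)
M90 = 5.0 + 0.9 * (33.0 - 5.0)
M90 = 5.0 + 0.9 * 28.0
M90 = 30.2 dN.m

30.2 dN.m


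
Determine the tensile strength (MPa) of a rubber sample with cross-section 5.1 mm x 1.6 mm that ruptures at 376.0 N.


Area = width * thickness = 5.1 * 1.6 = 8.16 mm^2
TS = force / area = 376.0 / 8.16 = 46.08 MPa

46.08 MPa


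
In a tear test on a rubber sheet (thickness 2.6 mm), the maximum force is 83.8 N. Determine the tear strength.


Tear strength = force / thickness
= 83.8 / 2.6
= 32.23 N/mm

32.23 N/mm


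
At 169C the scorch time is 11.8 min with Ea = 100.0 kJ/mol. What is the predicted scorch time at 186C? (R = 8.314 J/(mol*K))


Convert temperatures: T1 = 169 + 273.15 = 442.15 K, T2 = 186 + 273.15 = 459.15 K
ts2_new = 11.8 * exp(100000 / 8.314 * (1/459.15 - 1/442.15))
1/T2 - 1/T1 = -8.3738e-05
ts2_new = 4.31 min

4.31 min


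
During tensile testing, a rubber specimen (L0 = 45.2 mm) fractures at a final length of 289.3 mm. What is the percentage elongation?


Elongation = (Lf - L0) / L0 * 100
= (289.3 - 45.2) / 45.2 * 100
= 244.1 / 45.2 * 100
= 540.0%

540.0%


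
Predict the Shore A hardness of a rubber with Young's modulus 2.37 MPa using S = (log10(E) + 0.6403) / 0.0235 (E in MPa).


log10(E) = 0.0235*S - 0.6403  =>  S = (log10(E) + 0.6403) / 0.0235
log10(2.37) = 0.374748
S = (0.374748 + 0.6403) / 0.0235 = 1.015048 / 0.0235
S = 43.2

Shore A = 43.2


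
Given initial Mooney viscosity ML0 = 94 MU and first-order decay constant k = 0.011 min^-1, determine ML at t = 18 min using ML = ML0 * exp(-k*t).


ML = ML0 * exp(-k * t)
ML = 94 * exp(-0.011 * 18)
ML = 94 * 0.8204
ML = 77.11 MU

77.11 MU


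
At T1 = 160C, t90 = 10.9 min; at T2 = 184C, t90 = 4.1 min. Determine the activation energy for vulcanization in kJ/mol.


T1 = 433.15 K, T2 = 457.15 K
1/T1 - 1/T2 = 1.2120e-04
ln(t1/t2) = ln(10.9/4.1) = 0.9778
Ea = 8.314 * 0.9778 / 1.2120e-04 = 67071.0511 J/mol
Ea = 67.07 kJ/mol

67.07 kJ/mol


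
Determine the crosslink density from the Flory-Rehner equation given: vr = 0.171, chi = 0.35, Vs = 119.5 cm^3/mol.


ln(1 - vr) = ln(1 - 0.171) = -0.1875
Numerator = -((-0.1875) + 0.171 + 0.35 * 0.171^2) = 0.0063
Denominator = 119.5 * (0.171^(1/3) - 0.171/2) = 56.1112
nu = 0.0063 / 56.1112 = 1.1229e-04 mol/cm^3

1.1229e-04 mol/cm^3


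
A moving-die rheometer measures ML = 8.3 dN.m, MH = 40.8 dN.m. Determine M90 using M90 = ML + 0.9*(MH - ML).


M90 = ML + 0.9 * (MH - ML)
M90 = 8.3 + 0.9 * (40.8 - 8.3)
M90 = 8.3 + 0.9 * 32.5
M90 = 37.55 dN.m

37.55 dN.m


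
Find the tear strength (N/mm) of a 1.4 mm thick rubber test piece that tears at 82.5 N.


Tear strength = force / thickness
= 82.5 / 1.4
= 58.93 N/mm

58.93 N/mm


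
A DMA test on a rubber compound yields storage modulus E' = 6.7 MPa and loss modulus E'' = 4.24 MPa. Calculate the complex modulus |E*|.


|E*| = sqrt(E'^2 + E''^2)
= sqrt(6.7^2 + 4.24^2)
= sqrt(44.8900 + 17.9776)
= 7.929 MPa

7.929 MPa


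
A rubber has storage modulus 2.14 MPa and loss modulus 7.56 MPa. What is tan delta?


tan delta = E'' / E'
= 7.56 / 2.14
= 3.5327

tan delta = 3.5327


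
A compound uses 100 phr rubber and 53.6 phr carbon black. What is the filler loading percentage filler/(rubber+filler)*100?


Filler % = filler / (rubber + filler) * 100
= 53.6 / (100 + 53.6) * 100
= 53.6 / 153.6 * 100
= 34.9%

34.9%


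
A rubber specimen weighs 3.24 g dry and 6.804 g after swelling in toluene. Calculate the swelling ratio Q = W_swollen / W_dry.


Q = W_swollen / W_dry
Q = 6.804 / 3.24
Q = 2.1

Q = 2.1


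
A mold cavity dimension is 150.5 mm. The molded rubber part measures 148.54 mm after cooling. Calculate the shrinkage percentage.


Shrinkage = (mold - part) / mold * 100
= (150.5 - 148.54) / 150.5 * 100
= 1.96 / 150.5 * 100
= 1.3%

1.3%


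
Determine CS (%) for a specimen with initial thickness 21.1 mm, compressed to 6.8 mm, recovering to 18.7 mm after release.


CS = (t0 - recovered) / (t0 - ts) * 100
= (21.1 - 18.7) / (21.1 - 6.8) * 100
= 2.4 / 14.3 * 100
= 16.8%

16.8%


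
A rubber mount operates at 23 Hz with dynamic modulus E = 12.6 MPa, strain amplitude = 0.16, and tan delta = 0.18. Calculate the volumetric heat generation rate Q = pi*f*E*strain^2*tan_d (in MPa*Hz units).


Q = pi * f * E * strain^2 * tan_d
= pi * 23 * 12.6 * 0.16^2 * 0.18
= pi * 23 * 12.6 * 0.0256 * 0.18
= 4.1953

Q = 4.1953


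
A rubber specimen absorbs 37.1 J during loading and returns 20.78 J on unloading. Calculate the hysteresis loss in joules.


Hysteresis loss = loading - unloading
= 37.1 - 20.78
= 16.32 J

16.32 J


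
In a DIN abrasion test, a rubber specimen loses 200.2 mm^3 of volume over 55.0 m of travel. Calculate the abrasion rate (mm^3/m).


Rate = volume_loss / distance
= 200.2 / 55.0
= 3.64 mm^3/m

3.64 mm^3/m


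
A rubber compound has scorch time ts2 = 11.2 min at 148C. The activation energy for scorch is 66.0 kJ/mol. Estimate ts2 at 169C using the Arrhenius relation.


Convert temperatures: T1 = 148 + 273.15 = 421.15 K, T2 = 169 + 273.15 = 442.15 K
ts2_new = 11.2 * exp(66000 / 8.314 * (1/442.15 - 1/421.15))
1/T2 - 1/T1 = -1.1278e-04
ts2_new = 4.58 min

4.58 min


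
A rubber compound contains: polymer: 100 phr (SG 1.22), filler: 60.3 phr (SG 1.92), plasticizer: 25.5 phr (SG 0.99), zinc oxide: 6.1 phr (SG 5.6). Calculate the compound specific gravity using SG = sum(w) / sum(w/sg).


Sum of weights = 191.9
Volume contributions:
  polymer: 100/1.22 = 81.9672
  filler: 60.3/1.92 = 31.4062
  plasticizer: 25.5/0.99 = 25.7576
  zinc oxide: 6.1/5.6 = 1.0893
Sum of volumes = 140.2203
SG = 191.9 / 140.2203 = 1.369

SG = 1.369


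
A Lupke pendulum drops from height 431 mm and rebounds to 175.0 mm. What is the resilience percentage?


Resilience = h_rebound / h_drop * 100
= 175.0 / 431 * 100
= 40.6%

40.6%


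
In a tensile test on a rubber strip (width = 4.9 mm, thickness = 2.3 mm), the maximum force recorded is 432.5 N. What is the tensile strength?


Area = width * thickness = 4.9 * 2.3 = 11.27 mm^2
TS = force / area = 432.5 / 11.27 = 38.38 MPa

38.38 MPa


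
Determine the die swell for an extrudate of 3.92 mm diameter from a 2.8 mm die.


Die swell ratio = D_extrudate / D_die
= 3.92 / 2.8
= 1.4

Die swell = 1.4


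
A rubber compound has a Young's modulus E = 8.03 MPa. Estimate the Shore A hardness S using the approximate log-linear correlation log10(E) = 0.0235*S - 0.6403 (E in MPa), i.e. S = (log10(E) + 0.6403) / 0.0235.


log10(E) = 0.0235*S - 0.6403  =>  S = (log10(E) + 0.6403) / 0.0235
log10(8.03) = 0.904716
S = (0.904716 + 0.6403) / 0.0235 = 1.545016 / 0.0235
S = 65.7

Shore A = 65.7


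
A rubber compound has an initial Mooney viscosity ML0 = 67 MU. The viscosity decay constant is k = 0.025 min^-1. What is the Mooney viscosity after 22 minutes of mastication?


ML = ML0 * exp(-k * t)
ML = 67 * exp(-0.025 * 22)
ML = 67 * 0.5769
ML = 38.66 MU

38.66 MU


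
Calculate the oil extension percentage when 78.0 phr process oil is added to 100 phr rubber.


Oil % = oil / (100 + oil) * 100
= 78.0 / (100 + 78.0) * 100
= 78.0 / 178.0 * 100
= 43.82%

43.82%


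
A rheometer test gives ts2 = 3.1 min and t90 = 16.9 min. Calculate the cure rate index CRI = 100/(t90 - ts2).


CRI = 100 / (t90 - ts2)
= 100 / (16.9 - 3.1)
= 100 / 13.8
= 7.25 min^-1

7.25 min^-1


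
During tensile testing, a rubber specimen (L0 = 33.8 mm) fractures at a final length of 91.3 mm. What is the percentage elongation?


Elongation = (Lf - L0) / L0 * 100
= (91.3 - 33.8) / 33.8 * 100
= 57.5 / 33.8 * 100
= 170.1%

170.1%


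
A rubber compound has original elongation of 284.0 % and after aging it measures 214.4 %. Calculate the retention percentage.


Retention = aged / original * 100
= 214.4 / 284.0 * 100
= 75.5%

75.5%


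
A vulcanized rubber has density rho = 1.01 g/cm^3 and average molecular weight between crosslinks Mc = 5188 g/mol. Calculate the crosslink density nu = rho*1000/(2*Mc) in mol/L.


nu = rho * 1000 / (2 * Mc)
nu = 1.01 * 1000 / (2 * 5188)
nu = 1010.0 / 10376
nu = 0.0973 mol/L

0.0973 mol/L


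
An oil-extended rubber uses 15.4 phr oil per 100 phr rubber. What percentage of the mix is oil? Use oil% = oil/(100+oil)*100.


Oil % = oil / (100 + oil) * 100
= 15.4 / (100 + 15.4) * 100
= 15.4 / 115.4 * 100
= 13.34%

13.34%


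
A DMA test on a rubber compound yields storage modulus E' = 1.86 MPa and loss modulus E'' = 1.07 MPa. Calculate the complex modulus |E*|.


|E*| = sqrt(E'^2 + E''^2)
= sqrt(1.86^2 + 1.07^2)
= sqrt(3.4596 + 1.1449)
= 2.146 MPa

2.146 MPa


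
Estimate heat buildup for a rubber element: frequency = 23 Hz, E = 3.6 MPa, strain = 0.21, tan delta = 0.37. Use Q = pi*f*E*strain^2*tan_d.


Q = pi * f * E * strain^2 * tan_d
= pi * 23 * 3.6 * 0.21^2 * 0.37
= pi * 23 * 3.6 * 0.0441 * 0.37
= 4.2444

Q = 4.2444


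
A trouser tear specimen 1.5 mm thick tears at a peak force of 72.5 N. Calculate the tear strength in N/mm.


Tear strength = force / thickness
= 72.5 / 1.5
= 48.33 N/mm

48.33 N/mm


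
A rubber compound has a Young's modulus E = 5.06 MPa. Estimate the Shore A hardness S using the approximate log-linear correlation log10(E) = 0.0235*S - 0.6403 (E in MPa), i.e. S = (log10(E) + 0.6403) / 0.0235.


log10(E) = 0.0235*S - 0.6403  =>  S = (log10(E) + 0.6403) / 0.0235
log10(5.06) = 0.704151
S = (0.704151 + 0.6403) / 0.0235 = 1.344451 / 0.0235
S = 57.2

Shore A = 57.2


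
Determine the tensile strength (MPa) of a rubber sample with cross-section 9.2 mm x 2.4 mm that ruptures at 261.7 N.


Area = width * thickness = 9.2 * 2.4 = 22.08 mm^2
TS = force / area = 261.7 / 22.08 = 11.85 MPa

11.85 MPa


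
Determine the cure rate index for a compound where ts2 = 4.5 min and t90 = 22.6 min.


CRI = 100 / (t90 - ts2)
= 100 / (22.6 - 4.5)
= 100 / 18.1
= 5.52 min^-1

5.52 min^-1


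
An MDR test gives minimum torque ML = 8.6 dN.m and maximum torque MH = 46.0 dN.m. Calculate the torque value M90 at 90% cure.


M90 = ML + 0.9 * (MH - ML)
M90 = 8.6 + 0.9 * (46.0 - 8.6)
M90 = 8.6 + 0.9 * 37.4
M90 = 42.26 dN.m

42.26 dN.m


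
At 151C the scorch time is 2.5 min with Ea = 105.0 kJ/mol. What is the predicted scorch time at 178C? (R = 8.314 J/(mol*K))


Convert temperatures: T1 = 151 + 273.15 = 424.15 K, T2 = 178 + 273.15 = 451.15 K
ts2_new = 2.5 * exp(105000 / 8.314 * (1/451.15 - 1/424.15))
1/T2 - 1/T1 = -1.4110e-04
ts2_new = 0.42 min

0.42 min


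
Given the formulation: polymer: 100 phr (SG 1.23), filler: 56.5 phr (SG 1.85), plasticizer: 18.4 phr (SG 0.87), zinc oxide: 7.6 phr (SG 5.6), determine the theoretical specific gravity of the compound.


Sum of weights = 182.5
Volume contributions:
  polymer: 100/1.23 = 81.3008
  filler: 56.5/1.85 = 30.5405
  plasticizer: 18.4/0.87 = 21.1494
  zinc oxide: 7.6/5.6 = 1.3571
Sum of volumes = 134.3479
SG = 182.5 / 134.3479 = 1.358

SG = 1.358


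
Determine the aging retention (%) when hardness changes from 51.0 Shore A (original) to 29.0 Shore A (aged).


Retention = aged / original * 100
= 29.0 / 51.0 * 100
= 56.9%

56.9%


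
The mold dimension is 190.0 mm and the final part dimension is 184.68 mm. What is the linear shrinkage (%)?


Shrinkage = (mold - part) / mold * 100
= (190.0 - 184.68) / 190.0 * 100
= 5.32 / 190.0 * 100
= 2.8%

2.8%


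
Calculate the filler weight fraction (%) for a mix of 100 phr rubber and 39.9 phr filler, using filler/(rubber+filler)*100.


Filler % = filler / (rubber + filler) * 100
= 39.9 / (100 + 39.9) * 100
= 39.9 / 139.9 * 100
= 28.52%

28.52%


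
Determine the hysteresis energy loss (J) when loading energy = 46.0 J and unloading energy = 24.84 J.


Hysteresis loss = loading - unloading
= 46.0 - 24.84
= 21.16 J

21.16 J


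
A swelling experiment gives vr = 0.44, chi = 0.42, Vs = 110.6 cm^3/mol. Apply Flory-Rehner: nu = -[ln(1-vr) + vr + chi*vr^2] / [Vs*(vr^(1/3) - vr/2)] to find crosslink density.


ln(1 - vr) = ln(1 - 0.44) = -0.5798
Numerator = -((-0.5798) + 0.44 + 0.42 * 0.44^2) = 0.0585
Denominator = 110.6 * (0.44^(1/3) - 0.44/2) = 59.7893
nu = 0.0585 / 59.7893 = 9.7854e-04 mol/cm^3

9.7854e-04 mol/cm^3


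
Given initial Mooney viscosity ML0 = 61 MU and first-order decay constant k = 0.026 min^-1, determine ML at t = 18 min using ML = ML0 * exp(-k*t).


ML = ML0 * exp(-k * t)
ML = 61 * exp(-0.026 * 18)
ML = 61 * 0.6263
ML = 38.2 MU

38.2 MU


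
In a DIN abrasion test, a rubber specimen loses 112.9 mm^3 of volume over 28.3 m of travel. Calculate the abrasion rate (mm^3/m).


Rate = volume_loss / distance
= 112.9 / 28.3
= 3.989 mm^3/m

3.989 mm^3/m


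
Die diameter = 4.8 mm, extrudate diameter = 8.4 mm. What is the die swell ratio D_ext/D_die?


Die swell ratio = D_extrudate / D_die
= 8.4 / 4.8
= 1.75

Die swell = 1.75


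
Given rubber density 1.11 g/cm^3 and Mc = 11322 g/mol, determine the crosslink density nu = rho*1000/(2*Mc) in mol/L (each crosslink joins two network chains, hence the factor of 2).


nu = rho * 1000 / (2 * Mc)
nu = 1.11 * 1000 / (2 * 11322)
nu = 1110.0 / 22644
nu = 0.0490 mol/L

0.0490 mol/L


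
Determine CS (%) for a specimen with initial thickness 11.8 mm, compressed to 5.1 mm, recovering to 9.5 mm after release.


CS = (t0 - recovered) / (t0 - ts) * 100
= (11.8 - 9.5) / (11.8 - 5.1) * 100
= 2.3 / 6.7 * 100
= 34.3%

34.3%


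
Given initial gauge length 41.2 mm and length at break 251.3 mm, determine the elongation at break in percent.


Elongation = (Lf - L0) / L0 * 100
= (251.3 - 41.2) / 41.2 * 100
= 210.1 / 41.2 * 100
= 510.0%

510.0%


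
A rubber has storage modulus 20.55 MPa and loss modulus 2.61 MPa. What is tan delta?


tan delta = E'' / E'
= 2.61 / 20.55
= 0.127

tan delta = 0.127


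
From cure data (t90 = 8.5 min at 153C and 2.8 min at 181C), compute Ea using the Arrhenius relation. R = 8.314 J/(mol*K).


T1 = 426.15 K, T2 = 454.15 K
1/T1 - 1/T2 = 1.4468e-04
ln(t1/t2) = ln(8.5/2.8) = 1.1104
Ea = 8.314 * 1.1104 / 1.4468e-04 = 63813.3488 J/mol
Ea = 63.81 kJ/mol

63.81 kJ/mol


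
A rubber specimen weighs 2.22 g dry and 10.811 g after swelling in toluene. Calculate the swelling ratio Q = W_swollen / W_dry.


Q = W_swollen / W_dry
Q = 10.811 / 2.22
Q = 4.87

Q = 4.87


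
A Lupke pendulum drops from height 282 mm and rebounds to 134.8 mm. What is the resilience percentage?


Resilience = h_rebound / h_drop * 100
= 134.8 / 282 * 100
= 47.8%

47.8%


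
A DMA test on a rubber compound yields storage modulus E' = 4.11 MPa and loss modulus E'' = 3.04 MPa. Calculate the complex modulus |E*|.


|E*| = sqrt(E'^2 + E''^2)
= sqrt(4.11^2 + 3.04^2)
= sqrt(16.8921 + 9.2416)
= 5.112 MPa

5.112 MPa


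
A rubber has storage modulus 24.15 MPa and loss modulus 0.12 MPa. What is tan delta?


tan delta = E'' / E'
= 0.12 / 24.15
= 0.005

tan delta = 0.005


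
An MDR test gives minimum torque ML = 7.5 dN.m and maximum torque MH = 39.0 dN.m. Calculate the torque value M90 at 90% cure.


M90 = ML + 0.9 * (MH - ML)
M90 = 7.5 + 0.9 * (39.0 - 7.5)
M90 = 7.5 + 0.9 * 31.5
M90 = 35.85 dN.m

35.85 dN.m


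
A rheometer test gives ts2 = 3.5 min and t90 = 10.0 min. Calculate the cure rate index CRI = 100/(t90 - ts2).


CRI = 100 / (t90 - ts2)
= 100 / (10.0 - 3.5)
= 100 / 6.5
= 15.38 min^-1

15.38 min^-1


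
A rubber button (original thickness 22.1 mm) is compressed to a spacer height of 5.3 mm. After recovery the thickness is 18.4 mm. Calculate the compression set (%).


CS = (t0 - recovered) / (t0 - ts) * 100
= (22.1 - 18.4) / (22.1 - 5.3) * 100
= 3.7 / 16.8 * 100
= 22.0%

22.0%


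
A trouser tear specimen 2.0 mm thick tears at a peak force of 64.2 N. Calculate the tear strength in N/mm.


Tear strength = force / thickness
= 64.2 / 2.0
= 32.1 N/mm

32.1 N/mm


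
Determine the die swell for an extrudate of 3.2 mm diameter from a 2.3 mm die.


Die swell ratio = D_extrudate / D_die
= 3.2 / 2.3
= 1.391

Die swell = 1.391


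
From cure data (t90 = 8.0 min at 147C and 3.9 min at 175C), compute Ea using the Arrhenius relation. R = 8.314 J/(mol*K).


T1 = 420.15 K, T2 = 448.15 K
1/T1 - 1/T2 = 1.4871e-04
ln(t1/t2) = ln(8.0/3.9) = 0.7185
Ea = 8.314 * 0.7185 / 1.4871e-04 = 40168.4771 J/mol
Ea = 40.17 kJ/mol

40.17 kJ/mol


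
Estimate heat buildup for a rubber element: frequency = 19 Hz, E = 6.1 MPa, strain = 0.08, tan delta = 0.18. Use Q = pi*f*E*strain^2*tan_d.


Q = pi * f * E * strain^2 * tan_d
= pi * 19 * 6.1 * 0.08^2 * 0.18
= pi * 19 * 6.1 * 0.0064 * 0.18
= 0.4195

Q = 0.4195


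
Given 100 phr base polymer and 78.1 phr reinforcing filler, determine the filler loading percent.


Filler % = filler / (rubber + filler) * 100
= 78.1 / (100 + 78.1) * 100
= 78.1 / 178.1 * 100
= 43.85%

43.85%


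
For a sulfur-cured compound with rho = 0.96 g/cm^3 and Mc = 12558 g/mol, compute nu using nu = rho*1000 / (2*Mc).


nu = rho * 1000 / (2 * Mc)
nu = 0.96 * 1000 / (2 * 12558)
nu = 960.0 / 25116
nu = 0.0382 mol/L

0.0382 mol/L


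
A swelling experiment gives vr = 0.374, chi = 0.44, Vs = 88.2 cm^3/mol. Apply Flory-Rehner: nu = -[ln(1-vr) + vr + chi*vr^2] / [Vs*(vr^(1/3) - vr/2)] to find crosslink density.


ln(1 - vr) = ln(1 - 0.374) = -0.4684
Numerator = -((-0.4684) + 0.374 + 0.44 * 0.374^2) = 0.0329
Denominator = 88.2 * (0.374^(1/3) - 0.374/2) = 47.0532
nu = 0.0329 / 47.0532 = 6.9835e-04 mol/cm^3

6.9835e-04 mol/cm^3


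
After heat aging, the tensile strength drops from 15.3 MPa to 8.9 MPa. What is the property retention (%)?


Retention = aged / original * 100
= 8.9 / 15.3 * 100
= 58.2%

58.2%


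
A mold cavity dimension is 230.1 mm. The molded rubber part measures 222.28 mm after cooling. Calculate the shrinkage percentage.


Shrinkage = (mold - part) / mold * 100
= (230.1 - 222.28) / 230.1 * 100
= 7.82 / 230.1 * 100
= 3.4%

3.4%


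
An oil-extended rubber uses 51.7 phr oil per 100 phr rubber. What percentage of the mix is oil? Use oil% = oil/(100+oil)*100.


Oil % = oil / (100 + oil) * 100
= 51.7 / (100 + 51.7) * 100
= 51.7 / 151.7 * 100
= 34.08%

34.08%


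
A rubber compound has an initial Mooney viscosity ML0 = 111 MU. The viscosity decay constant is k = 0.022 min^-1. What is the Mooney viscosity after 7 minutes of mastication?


ML = ML0 * exp(-k * t)
ML = 111 * exp(-0.022 * 7)
ML = 111 * 0.8573
ML = 95.16 MU

95.16 MU


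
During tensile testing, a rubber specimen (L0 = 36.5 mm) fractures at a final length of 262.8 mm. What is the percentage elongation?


Elongation = (Lf - L0) / L0 * 100
= (262.8 - 36.5) / 36.5 * 100
= 226.3 / 36.5 * 100
= 620.0%

620.0%


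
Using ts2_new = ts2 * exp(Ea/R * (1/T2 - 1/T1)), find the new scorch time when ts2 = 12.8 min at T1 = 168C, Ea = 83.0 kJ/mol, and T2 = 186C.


Convert temperatures: T1 = 168 + 273.15 = 441.15 K, T2 = 186 + 273.15 = 459.15 K
ts2_new = 12.8 * exp(83000 / 8.314 * (1/459.15 - 1/441.15))
1/T2 - 1/T1 = -8.8865e-05
ts2_new = 5.27 min

5.27 min
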